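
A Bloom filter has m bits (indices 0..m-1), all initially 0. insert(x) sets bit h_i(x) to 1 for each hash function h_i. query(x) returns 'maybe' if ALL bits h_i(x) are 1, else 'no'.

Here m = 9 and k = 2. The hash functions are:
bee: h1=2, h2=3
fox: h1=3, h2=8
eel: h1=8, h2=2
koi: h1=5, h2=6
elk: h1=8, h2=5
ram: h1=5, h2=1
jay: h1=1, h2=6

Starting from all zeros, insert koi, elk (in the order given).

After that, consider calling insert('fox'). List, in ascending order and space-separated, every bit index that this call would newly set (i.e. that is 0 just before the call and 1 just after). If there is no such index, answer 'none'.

Start: bits=000000000
After insert 'koi': sets bits 5 6 -> bits=000001100
After insert 'elk': sets bits 5 8 -> bits=000001101
insert 'fox' would touch bits 3 8; currently bit3=0, bit8=1
Bits that are 0 among those (would change 0->1): 3

Answer: 3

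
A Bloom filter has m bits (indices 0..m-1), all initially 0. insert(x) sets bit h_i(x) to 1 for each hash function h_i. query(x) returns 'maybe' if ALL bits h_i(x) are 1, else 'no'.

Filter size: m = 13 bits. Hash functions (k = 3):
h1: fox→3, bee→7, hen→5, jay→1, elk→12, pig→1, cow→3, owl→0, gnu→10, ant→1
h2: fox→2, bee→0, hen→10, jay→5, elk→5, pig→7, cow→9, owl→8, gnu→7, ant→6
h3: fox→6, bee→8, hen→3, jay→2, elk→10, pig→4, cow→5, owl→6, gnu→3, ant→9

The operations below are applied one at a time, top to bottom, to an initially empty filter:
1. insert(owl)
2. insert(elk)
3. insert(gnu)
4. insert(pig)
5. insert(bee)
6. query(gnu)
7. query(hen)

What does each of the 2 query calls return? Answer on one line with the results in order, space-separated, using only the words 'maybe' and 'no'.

Answer: maybe maybe

Derivation:
Start: bits=0000000000000
Op 1: insert owl -> sets bits 0 6 8 -> bits=1000001010000
Op 2: insert elk -> sets bits 5 10 12 -> bits=1000011010101
Op 3: insert gnu -> sets bits 3 7 10 -> bits=1001011110101
Op 4: insert pig -> sets bits 1 4 7 -> bits=1101111110101
Op 5: insert bee -> sets bits 0 7 8 -> bits=1101111110101
Op 6: query gnu -> checks bit3=1, bit7=1, bit10=1 (all 1) -> maybe
Op 7: query hen -> checks bit3=1, bit5=1, bit10=1 (all 1) -> maybe
Query results in order: maybe maybe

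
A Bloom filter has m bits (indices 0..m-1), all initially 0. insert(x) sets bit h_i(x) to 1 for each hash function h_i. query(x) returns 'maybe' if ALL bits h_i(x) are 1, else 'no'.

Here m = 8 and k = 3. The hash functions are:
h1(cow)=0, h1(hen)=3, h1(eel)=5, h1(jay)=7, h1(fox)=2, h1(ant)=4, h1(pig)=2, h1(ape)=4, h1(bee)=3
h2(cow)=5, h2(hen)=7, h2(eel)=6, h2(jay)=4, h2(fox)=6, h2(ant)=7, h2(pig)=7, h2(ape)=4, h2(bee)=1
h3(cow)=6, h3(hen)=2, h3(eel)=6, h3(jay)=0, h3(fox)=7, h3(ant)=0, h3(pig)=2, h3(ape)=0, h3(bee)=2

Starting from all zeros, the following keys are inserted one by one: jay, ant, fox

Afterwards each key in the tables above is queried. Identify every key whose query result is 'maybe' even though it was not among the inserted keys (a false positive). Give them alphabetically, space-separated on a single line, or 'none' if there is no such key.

Start: bits=00000000
After insert 'jay': sets bits 0 4 7 -> bits=10001001
After insert 'ant': sets bits 0 4 7 -> bits=10001001
After insert 'fox': sets bits 2 6 7 -> bits=10101011
Not inserted: ape bee cow eel hen pig — query each against bits=10101011:
query ape: checks bit0=1, bit4=1 (all 1) -> maybe => FALSE POSITIVE
query bee: checks bit1=0, bit2=1, bit3=0 (has a 0) -> no => not a false positive
query cow: checks bit0=1, bit5=0, bit6=1 (has a 0) -> no => not a false positive
query eel: checks bit5=0, bit6=1 (has a 0) -> no => not a false positive
query hen: checks bit2=1, bit3=0, bit7=1 (has a 0) -> no => not a false positive
query pig: checks bit2=1, bit7=1 (all 1) -> maybe => FALSE POSITIVE
False positives (alphabetical): ape pig

Answer: ape pig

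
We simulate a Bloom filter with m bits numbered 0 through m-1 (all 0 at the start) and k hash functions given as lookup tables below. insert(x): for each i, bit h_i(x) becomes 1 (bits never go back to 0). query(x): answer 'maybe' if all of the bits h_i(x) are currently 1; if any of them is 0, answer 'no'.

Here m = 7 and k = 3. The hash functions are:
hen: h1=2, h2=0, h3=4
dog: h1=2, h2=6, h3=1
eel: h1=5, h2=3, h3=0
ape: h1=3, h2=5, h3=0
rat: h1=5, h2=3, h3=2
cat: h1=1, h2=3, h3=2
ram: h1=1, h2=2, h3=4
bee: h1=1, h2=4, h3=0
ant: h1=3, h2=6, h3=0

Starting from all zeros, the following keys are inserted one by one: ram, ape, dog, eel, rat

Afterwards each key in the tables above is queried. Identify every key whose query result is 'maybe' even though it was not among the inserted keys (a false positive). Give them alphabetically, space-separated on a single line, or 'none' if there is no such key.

Start: bits=0000000
After insert 'ram': sets bits 1 2 4 -> bits=0110100
After insert 'ape': sets bits 0 3 5 -> bits=1111110
After insert 'dog': sets bits 1 2 6 -> bits=1111111
After insert 'eel': sets bits 0 3 5 -> bits=1111111
After insert 'rat': sets bits 2 3 5 -> bits=1111111
Not inserted: ant bee cat hen — query each against bits=1111111:
query ant: checks bit0=1, bit3=1, bit6=1 (all 1) -> maybe => FALSE POSITIVE
query bee: checks bit0=1, bit1=1, bit4=1 (all 1) -> maybe => FALSE POSITIVE
query cat: checks bit1=1, bit2=1, bit3=1 (all 1) -> maybe => FALSE POSITIVE
query hen: checks bit0=1, bit2=1, bit4=1 (all 1) -> maybe => FALSE POSITIVE
False positives (alphabetical): ant bee cat hen

Answer: ant bee cat hen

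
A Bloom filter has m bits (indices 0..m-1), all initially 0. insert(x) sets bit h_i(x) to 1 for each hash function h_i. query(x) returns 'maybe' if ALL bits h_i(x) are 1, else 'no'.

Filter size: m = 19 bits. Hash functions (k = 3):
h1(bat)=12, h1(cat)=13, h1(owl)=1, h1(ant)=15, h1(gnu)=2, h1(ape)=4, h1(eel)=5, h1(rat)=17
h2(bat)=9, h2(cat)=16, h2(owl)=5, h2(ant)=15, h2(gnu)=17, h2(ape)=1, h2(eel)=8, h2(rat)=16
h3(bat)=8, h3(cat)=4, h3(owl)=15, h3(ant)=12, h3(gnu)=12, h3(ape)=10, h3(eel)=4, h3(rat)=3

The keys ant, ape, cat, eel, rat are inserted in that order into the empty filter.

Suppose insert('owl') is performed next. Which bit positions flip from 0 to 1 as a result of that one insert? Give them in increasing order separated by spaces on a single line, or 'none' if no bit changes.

Answer: none

Derivation:
Start: bits=0000000000000000000
After insert 'ant': sets bits 12 15 -> bits=0000000000001001000
After insert 'ape': sets bits 1 4 10 -> bits=0100100000101001000
After insert 'cat': sets bits 4 13 16 -> bits=0100100000101101100
After insert 'eel': sets bits 4 5 8 -> bits=0100110010101101100
After insert 'rat': sets bits 3 16 17 -> bits=0101110010101101110
insert 'owl' would touch bits 1 5 15; currently bit1=1, bit5=1, bit15=1
Bits that are 0 among those (would change 0->1): none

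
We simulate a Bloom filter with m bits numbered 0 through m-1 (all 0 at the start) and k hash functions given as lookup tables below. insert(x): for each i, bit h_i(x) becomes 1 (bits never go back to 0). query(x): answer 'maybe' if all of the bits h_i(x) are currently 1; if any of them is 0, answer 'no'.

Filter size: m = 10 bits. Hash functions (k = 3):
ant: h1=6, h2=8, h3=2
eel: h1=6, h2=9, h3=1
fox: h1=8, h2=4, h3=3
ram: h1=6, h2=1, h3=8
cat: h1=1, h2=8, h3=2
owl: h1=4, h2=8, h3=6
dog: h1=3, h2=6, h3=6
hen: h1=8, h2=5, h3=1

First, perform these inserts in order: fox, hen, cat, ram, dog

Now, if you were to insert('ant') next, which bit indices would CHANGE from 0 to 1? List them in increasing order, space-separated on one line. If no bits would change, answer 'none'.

Start: bits=0000000000
After insert 'fox': sets bits 3 4 8 -> bits=0001100010
After insert 'hen': sets bits 1 5 8 -> bits=0101110010
After insert 'cat': sets bits 1 2 8 -> bits=0111110010
After insert 'ram': sets bits 1 6 8 -> bits=0111111010
After insert 'dog': sets bits 3 6 -> bits=0111111010
insert 'ant' would touch bits 2 6 8; currently bit2=1, bit6=1, bit8=1
Bits that are 0 among those (would change 0->1): none

Answer: none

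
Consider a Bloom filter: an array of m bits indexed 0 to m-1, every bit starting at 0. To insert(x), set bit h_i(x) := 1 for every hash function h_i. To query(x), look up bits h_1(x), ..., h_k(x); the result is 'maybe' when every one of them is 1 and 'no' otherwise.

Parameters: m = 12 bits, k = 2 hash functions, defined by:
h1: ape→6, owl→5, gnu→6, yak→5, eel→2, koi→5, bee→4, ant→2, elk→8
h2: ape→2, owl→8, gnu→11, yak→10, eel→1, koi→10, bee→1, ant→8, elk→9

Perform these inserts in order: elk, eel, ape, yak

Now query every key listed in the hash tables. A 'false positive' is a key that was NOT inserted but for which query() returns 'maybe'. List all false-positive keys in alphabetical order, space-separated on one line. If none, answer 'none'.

Start: bits=000000000000
After insert 'elk': sets bits 8 9 -> bits=000000001100
After insert 'eel': sets bits 1 2 -> bits=011000001100
After insert 'ape': sets bits 2 6 -> bits=011000101100
After insert 'yak': sets bits 5 10 -> bits=011001101110
Not inserted: ant bee gnu koi owl — query each against bits=011001101110:
query ant: checks bit2=1, bit8=1 (all 1) -> maybe => FALSE POSITIVE
query bee: checks bit1=1, bit4=0 (has a 0) -> no => not a false positive
query gnu: checks bit6=1, bit11=0 (has a 0) -> no => not a false positive
query koi: checks bit5=1, bit10=1 (all 1) -> maybe => FALSE POSITIVE
query owl: checks bit5=1, bit8=1 (all 1) -> maybe => FALSE POSITIVE
False positives (alphabetical): ant koi owl

Answer: ant koi owl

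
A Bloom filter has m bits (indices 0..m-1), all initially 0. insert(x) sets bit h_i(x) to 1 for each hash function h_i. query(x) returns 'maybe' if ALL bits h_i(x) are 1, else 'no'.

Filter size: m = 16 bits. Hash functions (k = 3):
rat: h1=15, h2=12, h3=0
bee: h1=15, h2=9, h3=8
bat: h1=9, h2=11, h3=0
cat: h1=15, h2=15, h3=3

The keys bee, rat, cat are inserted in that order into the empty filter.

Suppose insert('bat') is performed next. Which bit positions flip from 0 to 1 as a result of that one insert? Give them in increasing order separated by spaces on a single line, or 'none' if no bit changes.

Start: bits=0000000000000000
After insert 'bee': sets bits 8 9 15 -> bits=0000000011000001
After insert 'rat': sets bits 0 12 15 -> bits=1000000011001001
After insert 'cat': sets bits 3 15 -> bits=1001000011001001
insert 'bat' would touch bits 0 9 11; currently bit0=1, bit9=1, bit11=0
Bits that are 0 among those (would change 0->1): 11

Answer: 11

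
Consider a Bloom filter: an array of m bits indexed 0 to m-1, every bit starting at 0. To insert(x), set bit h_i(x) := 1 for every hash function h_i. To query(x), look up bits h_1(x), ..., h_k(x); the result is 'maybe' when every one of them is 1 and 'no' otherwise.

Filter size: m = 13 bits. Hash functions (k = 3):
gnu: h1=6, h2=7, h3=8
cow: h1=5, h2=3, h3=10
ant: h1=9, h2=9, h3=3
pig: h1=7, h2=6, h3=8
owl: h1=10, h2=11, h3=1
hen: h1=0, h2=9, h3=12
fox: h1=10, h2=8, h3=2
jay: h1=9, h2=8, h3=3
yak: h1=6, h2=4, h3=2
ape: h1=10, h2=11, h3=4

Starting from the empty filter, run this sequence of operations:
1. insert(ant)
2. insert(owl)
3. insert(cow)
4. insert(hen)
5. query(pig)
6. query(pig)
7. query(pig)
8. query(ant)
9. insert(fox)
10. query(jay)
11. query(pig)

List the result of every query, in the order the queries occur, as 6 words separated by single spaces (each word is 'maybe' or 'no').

Start: bits=0000000000000
Op 1: insert ant -> sets bits 3 9 -> bits=0001000001000
Op 2: insert owl -> sets bits 1 10 11 -> bits=0101000001110
Op 3: insert cow -> sets bits 3 5 10 -> bits=0101010001110
Op 4: insert hen -> sets bits 0 9 12 -> bits=1101010001111
Op 5: query pig -> checks bit6=0, bit7=0, bit8=0 (has a 0) -> no
Op 6: query pig -> checks bit6=0, bit7=0, bit8=0 (has a 0) -> no
Op 7: query pig -> checks bit6=0, bit7=0, bit8=0 (has a 0) -> no
Op 8: query ant -> checks bit3=1, bit9=1 (all 1) -> maybe
Op 9: insert fox -> sets bits 2 8 10 -> bits=1111010011111
Op 10: query jay -> checks bit3=1, bit8=1, bit9=1 (all 1) -> maybe
Op 11: query pig -> checks bit6=0, bit7=0, bit8=1 (has a 0) -> no
Query results in order: no no no maybe maybe no

Answer: no no no maybe maybe no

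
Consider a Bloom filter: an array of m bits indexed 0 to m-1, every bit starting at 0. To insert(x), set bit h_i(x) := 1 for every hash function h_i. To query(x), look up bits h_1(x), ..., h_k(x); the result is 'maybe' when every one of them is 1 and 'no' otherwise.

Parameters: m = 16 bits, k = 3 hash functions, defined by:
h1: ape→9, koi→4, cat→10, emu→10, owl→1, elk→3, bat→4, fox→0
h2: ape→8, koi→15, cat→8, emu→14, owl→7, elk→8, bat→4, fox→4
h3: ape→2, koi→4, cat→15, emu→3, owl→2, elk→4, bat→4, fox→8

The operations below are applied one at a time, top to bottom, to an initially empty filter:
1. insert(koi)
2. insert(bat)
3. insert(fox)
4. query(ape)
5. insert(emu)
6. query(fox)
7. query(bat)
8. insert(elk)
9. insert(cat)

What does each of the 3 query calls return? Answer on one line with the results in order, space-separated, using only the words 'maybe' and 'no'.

Start: bits=0000000000000000
Op 1: insert koi -> sets bits 4 15 -> bits=0000100000000001
Op 2: insert bat -> sets bits 4 -> bits=0000100000000001
Op 3: insert fox -> sets bits 0 4 8 -> bits=1000100010000001
Op 4: query ape -> checks bit2=0, bit8=1, bit9=0 (has a 0) -> no
Op 5: insert emu -> sets bits 3 10 14 -> bits=1001100010100011
Op 6: query fox -> checks bit0=1, bit4=1, bit8=1 (all 1) -> maybe
Op 7: query bat -> checks bit4=1 (all 1) -> maybe
Op 8: insert elk -> sets bits 3 4 8 -> bits=1001100010100011
Op 9: insert cat -> sets bits 8 10 15 -> bits=1001100010100011
Query results in order: no maybe maybe

Answer: no maybe maybe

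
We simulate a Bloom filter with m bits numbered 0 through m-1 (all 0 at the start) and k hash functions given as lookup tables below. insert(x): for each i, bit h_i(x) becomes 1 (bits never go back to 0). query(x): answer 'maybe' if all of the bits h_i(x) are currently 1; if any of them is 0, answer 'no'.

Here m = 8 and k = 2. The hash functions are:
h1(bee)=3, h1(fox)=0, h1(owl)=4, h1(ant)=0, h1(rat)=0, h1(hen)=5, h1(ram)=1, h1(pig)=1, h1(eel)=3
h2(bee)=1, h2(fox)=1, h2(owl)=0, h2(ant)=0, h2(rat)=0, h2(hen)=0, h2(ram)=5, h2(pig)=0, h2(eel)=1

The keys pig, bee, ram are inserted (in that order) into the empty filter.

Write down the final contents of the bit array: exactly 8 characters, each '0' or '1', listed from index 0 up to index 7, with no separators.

Answer: 11010100

Derivation:
Start: bits=00000000
After insert 'pig': sets bits 0 1 -> bits=11000000
After insert 'bee': sets bits 1 3 -> bits=11010000
After insert 'ram': sets bits 1 5 -> bits=11010100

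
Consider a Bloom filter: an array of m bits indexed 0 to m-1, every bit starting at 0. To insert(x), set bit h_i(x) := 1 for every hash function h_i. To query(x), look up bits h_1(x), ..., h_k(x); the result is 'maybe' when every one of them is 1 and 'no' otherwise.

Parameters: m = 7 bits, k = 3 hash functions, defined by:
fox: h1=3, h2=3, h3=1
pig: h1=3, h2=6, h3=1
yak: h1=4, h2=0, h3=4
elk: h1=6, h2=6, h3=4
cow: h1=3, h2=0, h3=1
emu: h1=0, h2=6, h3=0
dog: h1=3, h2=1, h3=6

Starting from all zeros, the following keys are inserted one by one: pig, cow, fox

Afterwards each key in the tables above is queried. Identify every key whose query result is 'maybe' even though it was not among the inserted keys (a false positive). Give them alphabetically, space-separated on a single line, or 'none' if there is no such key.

Start: bits=0000000
After insert 'pig': sets bits 1 3 6 -> bits=0101001
After insert 'cow': sets bits 0 1 3 -> bits=1101001
After insert 'fox': sets bits 1 3 -> bits=1101001
Not inserted: dog elk emu yak — query each against bits=1101001:
query dog: checks bit1=1, bit3=1, bit6=1 (all 1) -> maybe => FALSE POSITIVE
query elk: checks bit4=0, bit6=1 (has a 0) -> no => not a false positive
query emu: checks bit0=1, bit6=1 (all 1) -> maybe => FALSE POSITIVE
query yak: checks bit0=1, bit4=0 (has a 0) -> no => not a false positive
False positives (alphabetical): dog emu

Answer: dog emu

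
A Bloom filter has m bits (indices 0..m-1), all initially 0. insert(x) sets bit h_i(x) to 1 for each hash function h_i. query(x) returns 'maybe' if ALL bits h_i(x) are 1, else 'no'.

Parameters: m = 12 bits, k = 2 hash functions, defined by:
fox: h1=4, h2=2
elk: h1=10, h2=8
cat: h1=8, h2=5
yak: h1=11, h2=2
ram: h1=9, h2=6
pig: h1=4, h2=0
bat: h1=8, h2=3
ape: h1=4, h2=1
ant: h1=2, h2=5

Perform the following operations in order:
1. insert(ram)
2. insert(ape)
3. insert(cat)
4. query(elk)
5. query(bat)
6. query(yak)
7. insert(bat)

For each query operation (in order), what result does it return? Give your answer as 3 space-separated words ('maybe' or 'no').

Start: bits=000000000000
Op 1: insert ram -> sets bits 6 9 -> bits=000000100100
Op 2: insert ape -> sets bits 1 4 -> bits=010010100100
Op 3: insert cat -> sets bits 5 8 -> bits=010011101100
Op 4: query elk -> checks bit8=1, bit10=0 (has a 0) -> no
Op 5: query bat -> checks bit3=0, bit8=1 (has a 0) -> no
Op 6: query yak -> checks bit2=0, bit11=0 (has a 0) -> no
Op 7: insert bat -> sets bits 3 8 -> bits=010111101100
Query results in order: no no no

Answer: no no no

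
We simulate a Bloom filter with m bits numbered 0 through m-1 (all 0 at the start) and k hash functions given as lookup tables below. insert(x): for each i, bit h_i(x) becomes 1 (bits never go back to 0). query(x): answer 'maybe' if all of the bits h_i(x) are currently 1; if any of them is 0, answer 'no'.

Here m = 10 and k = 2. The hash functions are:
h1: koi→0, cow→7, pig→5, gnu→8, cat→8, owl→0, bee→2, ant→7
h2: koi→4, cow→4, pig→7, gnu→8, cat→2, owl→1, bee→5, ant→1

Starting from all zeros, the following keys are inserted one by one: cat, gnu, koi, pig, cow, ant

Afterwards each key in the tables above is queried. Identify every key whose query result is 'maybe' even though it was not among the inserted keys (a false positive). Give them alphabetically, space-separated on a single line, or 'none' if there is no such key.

Start: bits=0000000000
After insert 'cat': sets bits 2 8 -> bits=0010000010
After insert 'gnu': sets bits 8 -> bits=0010000010
After insert 'koi': sets bits 0 4 -> bits=1010100010
After insert 'pig': sets bits 5 7 -> bits=1010110110
After insert 'cow': sets bits 4 7 -> bits=1010110110
After insert 'ant': sets bits 1 7 -> bits=1110110110
Not inserted: bee owl — query each against bits=1110110110:
query bee: checks bit2=1, bit5=1 (all 1) -> maybe => FALSE POSITIVE
query owl: checks bit0=1, bit1=1 (all 1) -> maybe => FALSE POSITIVE
False positives (alphabetical): bee owl

Answer: bee owl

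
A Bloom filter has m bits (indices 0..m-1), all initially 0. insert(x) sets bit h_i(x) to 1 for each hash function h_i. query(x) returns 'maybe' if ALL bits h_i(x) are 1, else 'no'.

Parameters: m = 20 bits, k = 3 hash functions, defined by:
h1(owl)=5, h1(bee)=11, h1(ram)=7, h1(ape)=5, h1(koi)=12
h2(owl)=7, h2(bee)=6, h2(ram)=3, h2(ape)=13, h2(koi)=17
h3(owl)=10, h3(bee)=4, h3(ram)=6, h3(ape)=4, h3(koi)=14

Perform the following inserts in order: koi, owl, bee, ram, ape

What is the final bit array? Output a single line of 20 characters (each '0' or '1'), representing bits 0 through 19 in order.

Answer: 00011111001111100100

Derivation:
Start: bits=00000000000000000000
After insert 'koi': sets bits 12 14 17 -> bits=00000000000010100100
After insert 'owl': sets bits 5 7 10 -> bits=00000101001010100100
After insert 'bee': sets bits 4 6 11 -> bits=00001111001110100100
After insert 'ram': sets bits 3 6 7 -> bits=00011111001110100100
After insert 'ape': sets bits 4 5 13 -> bits=00011111001111100100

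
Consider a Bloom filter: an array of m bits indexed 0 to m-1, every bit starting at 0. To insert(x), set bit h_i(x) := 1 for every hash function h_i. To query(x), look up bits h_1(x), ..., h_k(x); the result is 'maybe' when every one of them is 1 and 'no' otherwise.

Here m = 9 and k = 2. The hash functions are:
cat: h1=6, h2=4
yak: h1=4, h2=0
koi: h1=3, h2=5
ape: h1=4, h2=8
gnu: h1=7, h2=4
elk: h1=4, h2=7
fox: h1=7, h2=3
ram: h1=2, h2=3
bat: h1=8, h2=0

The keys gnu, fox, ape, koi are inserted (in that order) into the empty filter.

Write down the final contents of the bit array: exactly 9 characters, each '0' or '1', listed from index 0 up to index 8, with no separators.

Answer: 000111011

Derivation:
Start: bits=000000000
After insert 'gnu': sets bits 4 7 -> bits=000010010
After insert 'fox': sets bits 3 7 -> bits=000110010
After insert 'ape': sets bits 4 8 -> bits=000110011
After insert 'koi': sets bits 3 5 -> bits=000111011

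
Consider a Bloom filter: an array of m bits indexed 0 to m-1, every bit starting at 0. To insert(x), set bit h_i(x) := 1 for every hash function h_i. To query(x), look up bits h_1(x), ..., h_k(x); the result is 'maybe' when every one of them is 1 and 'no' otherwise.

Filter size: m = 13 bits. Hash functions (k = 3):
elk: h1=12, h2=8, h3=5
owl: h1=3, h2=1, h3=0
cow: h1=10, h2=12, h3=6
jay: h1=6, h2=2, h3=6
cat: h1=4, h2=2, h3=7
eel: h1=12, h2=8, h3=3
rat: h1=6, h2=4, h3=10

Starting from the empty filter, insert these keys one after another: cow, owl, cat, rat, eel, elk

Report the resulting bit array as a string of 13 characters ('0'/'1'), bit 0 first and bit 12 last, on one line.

Answer: 1111111110101

Derivation:
Start: bits=0000000000000
After insert 'cow': sets bits 6 10 12 -> bits=0000001000101
After insert 'owl': sets bits 0 1 3 -> bits=1101001000101
After insert 'cat': sets bits 2 4 7 -> bits=1111101100101
After insert 'rat': sets bits 4 6 10 -> bits=1111101100101
After insert 'eel': sets bits 3 8 12 -> bits=1111101110101
After insert 'elk': sets bits 5 8 12 -> bits=1111111110101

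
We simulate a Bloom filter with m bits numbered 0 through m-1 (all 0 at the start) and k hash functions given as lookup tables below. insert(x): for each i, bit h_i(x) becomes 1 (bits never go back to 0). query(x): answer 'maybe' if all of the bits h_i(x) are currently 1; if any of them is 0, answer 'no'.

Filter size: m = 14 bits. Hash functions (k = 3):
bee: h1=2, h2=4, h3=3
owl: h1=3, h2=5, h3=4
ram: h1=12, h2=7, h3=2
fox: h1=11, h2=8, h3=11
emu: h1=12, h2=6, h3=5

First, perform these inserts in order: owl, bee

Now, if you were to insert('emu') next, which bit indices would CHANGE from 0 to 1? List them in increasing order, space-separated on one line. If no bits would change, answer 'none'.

Answer: 6 12

Derivation:
Start: bits=00000000000000
After insert 'owl': sets bits 3 4 5 -> bits=00011100000000
After insert 'bee': sets bits 2 3 4 -> bits=00111100000000
insert 'emu' would touch bits 5 6 12; currently bit5=1, bit6=0, bit12=0
Bits that are 0 among those (would change 0->1): 6 12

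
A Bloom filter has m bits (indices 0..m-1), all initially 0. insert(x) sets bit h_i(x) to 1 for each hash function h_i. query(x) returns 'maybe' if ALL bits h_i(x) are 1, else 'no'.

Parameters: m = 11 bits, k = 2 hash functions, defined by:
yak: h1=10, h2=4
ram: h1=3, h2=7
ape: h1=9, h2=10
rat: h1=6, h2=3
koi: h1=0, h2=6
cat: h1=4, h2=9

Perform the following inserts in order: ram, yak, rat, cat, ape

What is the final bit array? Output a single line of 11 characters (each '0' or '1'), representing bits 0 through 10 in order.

Answer: 00011011011

Derivation:
Start: bits=00000000000
After insert 'ram': sets bits 3 7 -> bits=00010001000
After insert 'yak': sets bits 4 10 -> bits=00011001001
After insert 'rat': sets bits 3 6 -> bits=00011011001
After insert 'cat': sets bits 4 9 -> bits=00011011011
After insert 'ape': sets bits 9 10 -> bits=00011011011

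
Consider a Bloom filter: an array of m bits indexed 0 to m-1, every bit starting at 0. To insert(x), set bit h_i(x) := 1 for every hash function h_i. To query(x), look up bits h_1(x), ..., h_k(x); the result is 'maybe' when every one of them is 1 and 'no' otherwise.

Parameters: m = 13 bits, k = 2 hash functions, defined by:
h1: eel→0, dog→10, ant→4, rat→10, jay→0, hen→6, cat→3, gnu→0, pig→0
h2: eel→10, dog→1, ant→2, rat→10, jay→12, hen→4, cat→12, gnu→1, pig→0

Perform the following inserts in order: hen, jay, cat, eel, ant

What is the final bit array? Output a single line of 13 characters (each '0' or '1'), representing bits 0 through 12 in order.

Answer: 1011101000101

Derivation:
Start: bits=0000000000000
After insert 'hen': sets bits 4 6 -> bits=0000101000000
After insert 'jay': sets bits 0 12 -> bits=1000101000001
After insert 'cat': sets bits 3 12 -> bits=1001101000001
After insert 'eel': sets bits 0 10 -> bits=1001101000101
After insert 'ant': sets bits 2 4 -> bits=1011101000101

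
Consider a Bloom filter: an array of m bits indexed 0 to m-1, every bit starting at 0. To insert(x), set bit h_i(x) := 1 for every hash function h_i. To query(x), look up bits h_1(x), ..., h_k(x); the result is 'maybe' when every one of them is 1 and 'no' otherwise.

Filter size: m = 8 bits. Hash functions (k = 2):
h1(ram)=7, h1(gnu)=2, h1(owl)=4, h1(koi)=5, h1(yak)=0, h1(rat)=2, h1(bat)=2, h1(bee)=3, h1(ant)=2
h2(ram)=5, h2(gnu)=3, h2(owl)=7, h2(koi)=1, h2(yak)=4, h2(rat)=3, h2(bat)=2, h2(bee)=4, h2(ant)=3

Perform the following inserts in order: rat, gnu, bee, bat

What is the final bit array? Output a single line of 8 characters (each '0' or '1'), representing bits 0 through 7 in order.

Answer: 00111000

Derivation:
Start: bits=00000000
After insert 'rat': sets bits 2 3 -> bits=00110000
After insert 'gnu': sets bits 2 3 -> bits=00110000
After insert 'bee': sets bits 3 4 -> bits=00111000
After insert 'bat': sets bits 2 -> bits=00111000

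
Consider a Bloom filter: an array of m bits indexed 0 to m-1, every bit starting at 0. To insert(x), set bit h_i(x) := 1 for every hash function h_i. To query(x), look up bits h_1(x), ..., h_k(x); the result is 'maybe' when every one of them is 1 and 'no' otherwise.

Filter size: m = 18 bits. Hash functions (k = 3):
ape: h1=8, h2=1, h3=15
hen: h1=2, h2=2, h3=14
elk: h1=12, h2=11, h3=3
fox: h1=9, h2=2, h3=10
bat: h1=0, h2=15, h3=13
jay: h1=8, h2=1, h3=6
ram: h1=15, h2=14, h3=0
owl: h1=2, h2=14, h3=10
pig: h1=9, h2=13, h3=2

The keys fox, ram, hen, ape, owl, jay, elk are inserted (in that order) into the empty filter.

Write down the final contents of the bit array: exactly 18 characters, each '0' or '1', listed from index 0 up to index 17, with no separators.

Answer: 111100101111101100

Derivation:
Start: bits=000000000000000000
After insert 'fox': sets bits 2 9 10 -> bits=001000000110000000
After insert 'ram': sets bits 0 14 15 -> bits=101000000110001100
After insert 'hen': sets bits 2 14 -> bits=101000000110001100
After insert 'ape': sets bits 1 8 15 -> bits=111000001110001100
After insert 'owl': sets bits 2 10 14 -> bits=111000001110001100
After insert 'jay': sets bits 1 6 8 -> bits=111000101110001100
After insert 'elk': sets bits 3 11 12 -> bits=111100101111101100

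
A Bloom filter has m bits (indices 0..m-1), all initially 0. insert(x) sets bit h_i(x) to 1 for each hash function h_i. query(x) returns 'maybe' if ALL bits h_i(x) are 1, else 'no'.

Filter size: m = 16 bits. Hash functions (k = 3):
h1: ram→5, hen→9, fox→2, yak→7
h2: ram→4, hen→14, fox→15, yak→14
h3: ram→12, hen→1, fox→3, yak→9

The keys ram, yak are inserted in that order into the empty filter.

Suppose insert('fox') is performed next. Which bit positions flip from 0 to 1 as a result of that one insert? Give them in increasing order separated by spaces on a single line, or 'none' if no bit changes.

Start: bits=0000000000000000
After insert 'ram': sets bits 4 5 12 -> bits=0000110000001000
After insert 'yak': sets bits 7 9 14 -> bits=0000110101001010
insert 'fox' would touch bits 2 3 15; currently bit2=0, bit3=0, bit15=0
Bits that are 0 among those (would change 0->1): 2 3 15

Answer: 2 3 15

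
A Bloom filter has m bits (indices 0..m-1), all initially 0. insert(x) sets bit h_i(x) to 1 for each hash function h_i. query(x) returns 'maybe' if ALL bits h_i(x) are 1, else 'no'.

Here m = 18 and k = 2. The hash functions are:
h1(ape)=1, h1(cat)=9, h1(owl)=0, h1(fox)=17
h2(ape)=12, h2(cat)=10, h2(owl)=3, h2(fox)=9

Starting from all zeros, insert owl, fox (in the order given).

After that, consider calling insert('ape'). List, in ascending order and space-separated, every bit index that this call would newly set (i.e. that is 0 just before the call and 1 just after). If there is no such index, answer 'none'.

Start: bits=000000000000000000
After insert 'owl': sets bits 0 3 -> bits=100100000000000000
After insert 'fox': sets bits 9 17 -> bits=100100000100000001
insert 'ape' would touch bits 1 12; currently bit1=0, bit12=0
Bits that are 0 among those (would change 0->1): 1 12

Answer: 1 12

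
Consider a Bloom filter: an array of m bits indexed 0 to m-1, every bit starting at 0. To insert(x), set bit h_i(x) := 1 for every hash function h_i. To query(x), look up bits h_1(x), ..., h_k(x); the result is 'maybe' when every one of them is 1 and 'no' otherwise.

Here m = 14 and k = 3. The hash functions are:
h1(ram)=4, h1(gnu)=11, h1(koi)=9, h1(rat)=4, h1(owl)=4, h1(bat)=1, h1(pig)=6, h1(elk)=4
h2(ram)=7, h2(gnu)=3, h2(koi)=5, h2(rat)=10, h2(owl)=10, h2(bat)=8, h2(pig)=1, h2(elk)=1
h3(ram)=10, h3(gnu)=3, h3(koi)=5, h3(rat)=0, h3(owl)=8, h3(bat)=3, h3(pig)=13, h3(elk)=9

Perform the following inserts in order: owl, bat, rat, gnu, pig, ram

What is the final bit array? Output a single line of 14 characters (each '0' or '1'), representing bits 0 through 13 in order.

Start: bits=00000000000000
After insert 'owl': sets bits 4 8 10 -> bits=00001000101000
After insert 'bat': sets bits 1 3 8 -> bits=01011000101000
After insert 'rat': sets bits 0 4 10 -> bits=11011000101000
After insert 'gnu': sets bits 3 11 -> bits=11011000101100
After insert 'pig': sets bits 1 6 13 -> bits=11011010101101
After insert 'ram': sets bits 4 7 10 -> bits=11011011101101

Answer: 11011011101101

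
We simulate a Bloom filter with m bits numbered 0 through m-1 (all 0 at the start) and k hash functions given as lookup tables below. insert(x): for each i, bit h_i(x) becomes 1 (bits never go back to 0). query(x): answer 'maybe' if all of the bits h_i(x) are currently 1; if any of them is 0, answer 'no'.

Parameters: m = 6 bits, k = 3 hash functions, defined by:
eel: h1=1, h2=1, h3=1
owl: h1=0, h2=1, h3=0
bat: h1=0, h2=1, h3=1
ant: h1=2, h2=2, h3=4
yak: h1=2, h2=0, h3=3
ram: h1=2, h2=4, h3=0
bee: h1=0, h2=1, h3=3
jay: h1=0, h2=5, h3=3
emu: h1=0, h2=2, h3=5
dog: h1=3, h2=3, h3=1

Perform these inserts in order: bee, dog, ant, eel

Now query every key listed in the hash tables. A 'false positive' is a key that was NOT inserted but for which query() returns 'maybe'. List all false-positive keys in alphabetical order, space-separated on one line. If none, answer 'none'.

Start: bits=000000
After insert 'bee': sets bits 0 1 3 -> bits=110100
After insert 'dog': sets bits 1 3 -> bits=110100
After insert 'ant': sets bits 2 4 -> bits=111110
After insert 'eel': sets bits 1 -> bits=111110
Not inserted: bat emu jay owl ram yak — query each against bits=111110:
query bat: checks bit0=1, bit1=1 (all 1) -> maybe => FALSE POSITIVE
query emu: checks bit0=1, bit2=1, bit5=0 (has a 0) -> no => not a false positive
query jay: checks bit0=1, bit3=1, bit5=0 (has a 0) -> no => not a false positive
query owl: checks bit0=1, bit1=1 (all 1) -> maybe => FALSE POSITIVE
query ram: checks bit0=1, bit2=1, bit4=1 (all 1) -> maybe => FALSE POSITIVE
query yak: checks bit0=1, bit2=1, bit3=1 (all 1) -> maybe => FALSE POSITIVE
False positives (alphabetical): bat owl ram yak

Answer: bat owl ram yak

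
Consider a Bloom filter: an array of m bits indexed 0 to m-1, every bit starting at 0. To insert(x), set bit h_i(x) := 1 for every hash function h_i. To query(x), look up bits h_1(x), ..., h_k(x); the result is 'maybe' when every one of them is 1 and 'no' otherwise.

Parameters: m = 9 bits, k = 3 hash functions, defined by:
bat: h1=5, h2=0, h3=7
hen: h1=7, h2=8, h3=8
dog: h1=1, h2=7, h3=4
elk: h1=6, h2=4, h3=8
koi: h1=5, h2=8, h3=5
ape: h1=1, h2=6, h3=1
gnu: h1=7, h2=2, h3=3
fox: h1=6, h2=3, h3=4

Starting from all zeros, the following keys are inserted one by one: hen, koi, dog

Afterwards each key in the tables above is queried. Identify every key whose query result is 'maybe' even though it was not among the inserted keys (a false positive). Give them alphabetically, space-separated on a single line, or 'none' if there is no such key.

Start: bits=000000000
After insert 'hen': sets bits 7 8 -> bits=000000011
After insert 'koi': sets bits 5 8 -> bits=000001011
After insert 'dog': sets bits 1 4 7 -> bits=010011011
Not inserted: ape bat elk fox gnu — query each against bits=010011011:
query ape: checks bit1=1, bit6=0 (has a 0) -> no => not a false positive
query bat: checks bit0=0, bit5=1, bit7=1 (has a 0) -> no => not a false positive
query elk: checks bit4=1, bit6=0, bit8=1 (has a 0) -> no => not a false positive
query fox: checks bit3=0, bit4=1, bit6=0 (has a 0) -> no => not a false positive
query gnu: checks bit2=0, bit3=0, bit7=1 (has a 0) -> no => not a false positive
False positives (alphabetical): none

Answer: none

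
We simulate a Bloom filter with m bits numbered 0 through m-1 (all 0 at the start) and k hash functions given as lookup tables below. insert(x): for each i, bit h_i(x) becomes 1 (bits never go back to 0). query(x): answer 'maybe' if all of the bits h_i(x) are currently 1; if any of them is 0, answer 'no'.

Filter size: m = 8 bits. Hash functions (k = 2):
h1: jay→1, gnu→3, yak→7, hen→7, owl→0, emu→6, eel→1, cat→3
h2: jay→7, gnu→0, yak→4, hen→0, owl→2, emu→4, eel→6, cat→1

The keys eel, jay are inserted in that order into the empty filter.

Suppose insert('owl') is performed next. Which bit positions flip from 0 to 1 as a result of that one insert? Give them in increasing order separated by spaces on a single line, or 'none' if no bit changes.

Answer: 0 2

Derivation:
Start: bits=00000000
After insert 'eel': sets bits 1 6 -> bits=01000010
After insert 'jay': sets bits 1 7 -> bits=01000011
insert 'owl' would touch bits 0 2; currently bit0=0, bit2=0
Bits that are 0 among those (would change 0->1): 0 2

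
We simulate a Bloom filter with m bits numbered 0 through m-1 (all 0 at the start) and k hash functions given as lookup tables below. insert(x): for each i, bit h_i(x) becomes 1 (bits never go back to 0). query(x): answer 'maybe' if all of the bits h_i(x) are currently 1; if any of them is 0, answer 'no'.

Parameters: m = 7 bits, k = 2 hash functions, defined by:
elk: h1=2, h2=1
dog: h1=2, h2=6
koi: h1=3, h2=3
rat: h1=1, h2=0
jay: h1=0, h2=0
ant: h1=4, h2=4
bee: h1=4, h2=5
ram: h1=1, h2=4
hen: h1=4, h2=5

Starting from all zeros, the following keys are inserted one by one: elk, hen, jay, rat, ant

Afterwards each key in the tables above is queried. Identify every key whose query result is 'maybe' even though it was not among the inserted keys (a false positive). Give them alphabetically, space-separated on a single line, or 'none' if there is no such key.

Answer: bee ram

Derivation:
Start: bits=0000000
After insert 'elk': sets bits 1 2 -> bits=0110000
After insert 'hen': sets bits 4 5 -> bits=0110110
After insert 'jay': sets bits 0 -> bits=1110110
After insert 'rat': sets bits 0 1 -> bits=1110110
After insert 'ant': sets bits 4 -> bits=1110110
Not inserted: bee dog koi ram — query each against bits=1110110:
query bee: checks bit4=1, bit5=1 (all 1) -> maybe => FALSE POSITIVE
query dog: checks bit2=1, bit6=0 (has a 0) -> no => not a false positive
query koi: checks bit3=0 (has a 0) -> no => not a false positive
query ram: checks bit1=1, bit4=1 (all 1) -> maybe => FALSE POSITIVE
False positives (alphabetical): bee ram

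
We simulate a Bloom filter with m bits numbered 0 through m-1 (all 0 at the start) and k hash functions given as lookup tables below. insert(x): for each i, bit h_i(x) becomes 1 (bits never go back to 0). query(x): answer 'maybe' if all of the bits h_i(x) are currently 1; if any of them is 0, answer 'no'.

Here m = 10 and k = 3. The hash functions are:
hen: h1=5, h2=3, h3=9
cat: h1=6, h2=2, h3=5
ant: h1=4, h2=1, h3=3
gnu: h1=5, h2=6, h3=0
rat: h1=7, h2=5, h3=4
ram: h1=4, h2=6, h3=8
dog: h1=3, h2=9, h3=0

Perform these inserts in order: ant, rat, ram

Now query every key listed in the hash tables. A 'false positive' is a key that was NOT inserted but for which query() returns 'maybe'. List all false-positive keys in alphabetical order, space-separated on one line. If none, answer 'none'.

Answer: none

Derivation:
Start: bits=0000000000
After insert 'ant': sets bits 1 3 4 -> bits=0101100000
After insert 'rat': sets bits 4 5 7 -> bits=0101110100
After insert 'ram': sets bits 4 6 8 -> bits=0101111110
Not inserted: cat dog gnu hen — query each against bits=0101111110:
query cat: checks bit2=0, bit5=1, bit6=1 (has a 0) -> no => not a false positive
query dog: checks bit0=0, bit3=1, bit9=0 (has a 0) -> no => not a false positive
query gnu: checks bit0=0, bit5=1, bit6=1 (has a 0) -> no => not a false positive
query hen: checks bit3=1, bit5=1, bit9=0 (has a 0) -> no => not a false positive
False positives (alphabetical): none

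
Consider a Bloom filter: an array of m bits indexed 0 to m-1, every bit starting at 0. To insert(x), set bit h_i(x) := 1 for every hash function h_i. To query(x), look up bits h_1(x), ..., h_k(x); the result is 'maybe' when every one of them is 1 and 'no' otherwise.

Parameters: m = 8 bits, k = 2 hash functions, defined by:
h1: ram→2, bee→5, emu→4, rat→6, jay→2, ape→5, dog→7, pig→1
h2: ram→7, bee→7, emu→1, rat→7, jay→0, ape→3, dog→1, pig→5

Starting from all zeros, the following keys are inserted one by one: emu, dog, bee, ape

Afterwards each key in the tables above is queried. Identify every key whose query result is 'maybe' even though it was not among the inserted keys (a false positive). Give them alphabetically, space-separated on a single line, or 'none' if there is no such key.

Start: bits=00000000
After insert 'emu': sets bits 1 4 -> bits=01001000
After insert 'dog': sets bits 1 7 -> bits=01001001
After insert 'bee': sets bits 5 7 -> bits=01001101
After insert 'ape': sets bits 3 5 -> bits=01011101
Not inserted: jay pig ram rat — query each against bits=01011101:
query jay: checks bit0=0, bit2=0 (has a 0) -> no => not a false positive
query pig: checks bit1=1, bit5=1 (all 1) -> maybe => FALSE POSITIVE
query ram: checks bit2=0, bit7=1 (has a 0) -> no => not a false positive
query rat: checks bit6=0, bit7=1 (has a 0) -> no => not a false positive
False positives (alphabetical): pig

Answer: pig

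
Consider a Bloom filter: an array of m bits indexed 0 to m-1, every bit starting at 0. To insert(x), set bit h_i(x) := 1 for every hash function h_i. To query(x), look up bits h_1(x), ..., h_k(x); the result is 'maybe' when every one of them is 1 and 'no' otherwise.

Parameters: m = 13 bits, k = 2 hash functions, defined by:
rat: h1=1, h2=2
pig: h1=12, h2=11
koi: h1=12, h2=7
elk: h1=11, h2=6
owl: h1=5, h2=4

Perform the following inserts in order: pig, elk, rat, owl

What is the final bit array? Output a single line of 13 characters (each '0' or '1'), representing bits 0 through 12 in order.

Start: bits=0000000000000
After insert 'pig': sets bits 11 12 -> bits=0000000000011
After insert 'elk': sets bits 6 11 -> bits=0000001000011
After insert 'rat': sets bits 1 2 -> bits=0110001000011
After insert 'owl': sets bits 4 5 -> bits=0110111000011

Answer: 0110111000011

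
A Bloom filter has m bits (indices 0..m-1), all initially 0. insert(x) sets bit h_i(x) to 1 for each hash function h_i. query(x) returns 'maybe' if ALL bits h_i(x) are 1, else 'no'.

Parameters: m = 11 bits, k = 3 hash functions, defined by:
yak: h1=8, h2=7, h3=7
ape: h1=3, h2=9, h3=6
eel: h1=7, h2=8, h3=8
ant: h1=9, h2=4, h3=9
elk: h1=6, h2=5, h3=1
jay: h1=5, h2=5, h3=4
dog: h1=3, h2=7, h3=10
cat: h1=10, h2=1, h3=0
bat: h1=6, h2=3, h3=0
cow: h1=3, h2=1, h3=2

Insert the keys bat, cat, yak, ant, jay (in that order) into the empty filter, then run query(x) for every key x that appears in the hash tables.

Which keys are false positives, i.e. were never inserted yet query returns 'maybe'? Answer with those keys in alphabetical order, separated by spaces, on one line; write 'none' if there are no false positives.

Answer: ape dog eel elk

Derivation:
Start: bits=00000000000
After insert 'bat': sets bits 0 3 6 -> bits=10010010000
After insert 'cat': sets bits 0 1 10 -> bits=11010010001
After insert 'yak': sets bits 7 8 -> bits=11010011101
After insert 'ant': sets bits 4 9 -> bits=11011011111
After insert 'jay': sets bits 4 5 -> bits=11011111111
Not inserted: ape cow dog eel elk — query each against bits=11011111111:
query ape: checks bit3=1, bit6=1, bit9=1 (all 1) -> maybe => FALSE POSITIVE
query cow: checks bit1=1, bit2=0, bit3=1 (has a 0) -> no => not a false positive
query dog: checks bit3=1, bit7=1, bit10=1 (all 1) -> maybe => FALSE POSITIVE
query eel: checks bit7=1, bit8=1 (all 1) -> maybe => FALSE POSITIVE
query elk: checks bit1=1, bit5=1, bit6=1 (all 1) -> maybe => FALSE POSITIVE
False positives (alphabetical): ape dog eel elk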